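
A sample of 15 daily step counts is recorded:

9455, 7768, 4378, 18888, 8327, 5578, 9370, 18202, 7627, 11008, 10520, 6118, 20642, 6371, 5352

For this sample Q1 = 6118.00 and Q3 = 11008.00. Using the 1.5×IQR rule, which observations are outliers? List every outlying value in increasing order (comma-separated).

IQR = Q3 − Q1 = 11008.00 − 6118.00 = 4890.00.
Lower fence = Q1 − 1.5·IQR = 6118.00 − 7335.00 = -1217.00.
Upper fence = Q3 + 1.5·IQR = 11008.00 + 7335.00 = 18343.00.
18888 > 18343.00 → outlier.
20642 > 18343.00 → outlier.
All remaining values lie within [-1217.00, 18343.00].

18888, 20642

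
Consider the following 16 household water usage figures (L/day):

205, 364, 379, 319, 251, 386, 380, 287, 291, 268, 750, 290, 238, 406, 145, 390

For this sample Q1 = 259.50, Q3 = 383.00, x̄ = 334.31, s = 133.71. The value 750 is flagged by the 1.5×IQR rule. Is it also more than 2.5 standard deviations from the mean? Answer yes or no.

z = (750 − 334.31) / 133.71 = 3.11.
|z| = 3.11 > 2.5.

yes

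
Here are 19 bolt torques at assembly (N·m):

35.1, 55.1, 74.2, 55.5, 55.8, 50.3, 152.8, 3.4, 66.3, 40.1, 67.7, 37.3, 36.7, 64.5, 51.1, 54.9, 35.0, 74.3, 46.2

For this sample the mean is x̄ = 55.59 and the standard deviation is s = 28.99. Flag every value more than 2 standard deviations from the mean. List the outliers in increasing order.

152.8

Cutoffs at x̄ ± 2s: 55.59 ± 2·28.99 = [-2.39, 113.57].
152.8: z = 3.35, |z| > 2 → outlier.
Every other value lies within [-2.39, 113.57].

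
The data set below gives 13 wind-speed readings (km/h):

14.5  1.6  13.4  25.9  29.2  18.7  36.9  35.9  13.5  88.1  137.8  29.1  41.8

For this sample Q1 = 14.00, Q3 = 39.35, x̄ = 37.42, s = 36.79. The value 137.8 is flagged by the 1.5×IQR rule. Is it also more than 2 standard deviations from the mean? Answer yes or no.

z = (137.8 − 37.42) / 36.79 = 2.73.
|z| = 2.73 > 2.

yes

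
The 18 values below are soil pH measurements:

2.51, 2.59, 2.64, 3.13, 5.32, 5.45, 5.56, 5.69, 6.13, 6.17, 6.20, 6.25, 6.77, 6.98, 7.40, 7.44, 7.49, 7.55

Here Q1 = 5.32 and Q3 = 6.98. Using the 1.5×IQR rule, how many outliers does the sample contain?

IQR = 1.66; fences at 5.32 − 2.49 = 2.83 and 6.98 + 2.49 = 9.47.
Outside the cutoffs: 2.51, 2.59, 2.64.

3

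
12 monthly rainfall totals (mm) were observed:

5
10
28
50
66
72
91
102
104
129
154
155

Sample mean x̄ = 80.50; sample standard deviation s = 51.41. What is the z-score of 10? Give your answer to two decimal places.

-1.37

z = (10 − 80.50) / 51.41 = -1.37.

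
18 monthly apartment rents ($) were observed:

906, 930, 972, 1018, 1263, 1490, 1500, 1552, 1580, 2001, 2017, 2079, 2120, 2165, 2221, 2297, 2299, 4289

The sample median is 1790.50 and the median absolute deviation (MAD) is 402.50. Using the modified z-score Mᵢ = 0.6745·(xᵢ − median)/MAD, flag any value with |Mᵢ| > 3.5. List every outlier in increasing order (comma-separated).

4289

|Mᵢ| > 3.5 ⇔ |xᵢ − 1790.50| > 3.5·402.50/0.6745 = 2088.58.
So outliers lie outside [-298.08, 3879.08].
4289: M = 4.19 → outlier.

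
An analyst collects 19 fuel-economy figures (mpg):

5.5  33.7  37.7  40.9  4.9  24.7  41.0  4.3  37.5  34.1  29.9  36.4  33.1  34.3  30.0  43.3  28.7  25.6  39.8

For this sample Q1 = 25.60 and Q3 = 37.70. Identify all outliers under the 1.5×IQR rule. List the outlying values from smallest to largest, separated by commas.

IQR = Q3 − Q1 = 37.70 − 25.60 = 12.10.
Lower fence = Q1 − 1.5·IQR = 25.60 − 18.15 = 7.45.
Upper fence = Q3 + 1.5·IQR = 37.70 + 18.15 = 55.85.
4.3 < 7.45 → outlier.
4.9 < 7.45 → outlier.
5.5 < 7.45 → outlier.
All remaining values lie within [7.45, 55.85].

4.3, 4.9, 5.5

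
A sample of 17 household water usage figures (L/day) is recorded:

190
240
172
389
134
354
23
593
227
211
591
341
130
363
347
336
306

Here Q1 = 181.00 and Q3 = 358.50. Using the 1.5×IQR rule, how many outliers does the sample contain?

IQR = 177.50; fences at 181.00 − 266.25 = -85.25 and 358.50 + 266.25 = 624.75.
Every value lies within the cutoffs.

0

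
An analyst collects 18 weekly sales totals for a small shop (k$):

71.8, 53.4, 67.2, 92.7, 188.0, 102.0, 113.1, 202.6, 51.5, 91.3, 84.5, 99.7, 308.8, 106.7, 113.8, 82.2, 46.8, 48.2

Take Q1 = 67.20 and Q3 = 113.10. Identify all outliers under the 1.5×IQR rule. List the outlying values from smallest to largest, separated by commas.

IQR = Q3 − Q1 = 113.10 − 67.20 = 45.90.
Lower fence = Q1 − 1.5·IQR = 67.20 − 68.85 = -1.65.
Upper fence = Q3 + 1.5·IQR = 113.10 + 68.85 = 181.95.
188.0 > 181.95 → outlier.
202.6 > 181.95 → outlier.
308.8 > 181.95 → outlier.
All remaining values lie within [-1.65, 181.95].

188.0, 202.6, 308.8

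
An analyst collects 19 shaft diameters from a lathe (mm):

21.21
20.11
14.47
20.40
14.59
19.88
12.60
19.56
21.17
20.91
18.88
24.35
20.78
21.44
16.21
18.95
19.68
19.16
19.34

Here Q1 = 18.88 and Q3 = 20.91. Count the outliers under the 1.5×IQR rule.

IQR = 2.03; fences at 18.88 − 3.045 = 15.835 and 20.91 + 3.045 = 23.955.
Outside the cutoffs: 12.60, 14.47, 14.59, 24.35.

4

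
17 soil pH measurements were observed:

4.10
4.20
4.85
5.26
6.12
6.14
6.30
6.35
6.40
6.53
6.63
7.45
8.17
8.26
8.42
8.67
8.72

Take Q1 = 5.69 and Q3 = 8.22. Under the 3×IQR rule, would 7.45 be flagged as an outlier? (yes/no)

no

IQR = Q3 − Q1 = 8.22 − 5.69 = 2.53.
Lower fence = Q1 − 3·IQR = 5.69 − 7.59 = -1.90.
Upper fence = Q3 + 3·IQR = 8.22 + 7.59 = 15.81.
7.45 lies within [-1.90, 15.81].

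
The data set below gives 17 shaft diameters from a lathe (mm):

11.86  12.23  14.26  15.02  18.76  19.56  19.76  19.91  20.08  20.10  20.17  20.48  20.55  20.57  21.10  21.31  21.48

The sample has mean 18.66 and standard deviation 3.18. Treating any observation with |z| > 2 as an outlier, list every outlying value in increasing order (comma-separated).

Cutoffs at x̄ ± 2s: 18.66 ± 2·3.18 = [12.30, 25.02].
11.86: z = -2.14, |z| > 2 → outlier.
12.23: z = -2.02, |z| > 2 → outlier.
Every other value lies within [12.30, 25.02].

11.86, 12.23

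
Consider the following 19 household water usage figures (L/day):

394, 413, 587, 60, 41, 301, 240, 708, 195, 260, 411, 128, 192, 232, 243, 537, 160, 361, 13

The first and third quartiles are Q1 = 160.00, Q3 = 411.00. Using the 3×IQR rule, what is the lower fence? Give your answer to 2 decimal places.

-593.00

IQR = Q3 − Q1 = 411.00 − 160.00 = 251.00.
Lower fence = Q1 − 3·IQR = 160.00 − 753.00 = -593.00.
Upper fence = Q3 + 3·IQR = 411.00 + 753.00 = 1164.00.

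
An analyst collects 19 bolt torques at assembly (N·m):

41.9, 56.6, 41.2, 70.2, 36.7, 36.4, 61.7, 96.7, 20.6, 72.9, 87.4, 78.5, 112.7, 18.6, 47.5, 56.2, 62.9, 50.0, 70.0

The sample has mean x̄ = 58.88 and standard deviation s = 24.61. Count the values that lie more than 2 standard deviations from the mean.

Cutoffs: x̄ ± 2s = [9.66, 108.10].
Outside the cutoffs: 112.7.

1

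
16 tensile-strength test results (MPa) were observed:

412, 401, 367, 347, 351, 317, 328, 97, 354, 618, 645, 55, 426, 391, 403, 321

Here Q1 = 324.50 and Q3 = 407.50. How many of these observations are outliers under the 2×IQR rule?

4

IQR = 83.00; fences at 324.50 − 166.00 = 158.50 and 407.50 + 166.00 = 573.50.
Outside the cutoffs: 55, 97, 618, 645.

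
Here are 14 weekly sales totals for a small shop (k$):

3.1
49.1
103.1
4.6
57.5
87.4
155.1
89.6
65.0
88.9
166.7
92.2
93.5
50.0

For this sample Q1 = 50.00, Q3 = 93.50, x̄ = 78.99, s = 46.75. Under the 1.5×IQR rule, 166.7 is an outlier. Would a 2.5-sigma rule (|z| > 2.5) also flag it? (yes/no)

no

z = (166.7 − 78.99) / 46.75 = 1.88.
|z| = 1.88 ≤ 2.5.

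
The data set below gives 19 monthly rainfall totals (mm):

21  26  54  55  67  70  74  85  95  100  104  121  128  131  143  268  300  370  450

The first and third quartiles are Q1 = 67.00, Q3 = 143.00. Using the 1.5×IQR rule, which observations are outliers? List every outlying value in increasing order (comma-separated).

268, 300, 370, 450

IQR = Q3 − Q1 = 143.00 − 67.00 = 76.00.
Lower fence = Q1 − 1.5·IQR = 67.00 − 114.00 = -47.00.
Upper fence = Q3 + 1.5·IQR = 143.00 + 114.00 = 257.00.
268 > 257.00 → outlier.
300 > 257.00 → outlier.
370 > 257.00 → outlier.
450 > 257.00 → outlier.
All remaining values lie within [-47.00, 257.00].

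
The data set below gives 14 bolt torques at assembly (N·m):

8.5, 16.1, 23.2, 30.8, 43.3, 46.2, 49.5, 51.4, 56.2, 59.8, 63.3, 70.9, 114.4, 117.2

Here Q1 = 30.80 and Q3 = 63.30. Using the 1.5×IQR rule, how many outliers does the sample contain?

2

IQR = 32.50; fences at 30.80 − 48.75 = -17.95 and 63.30 + 48.75 = 112.05.
Outside the cutoffs: 114.4, 117.2.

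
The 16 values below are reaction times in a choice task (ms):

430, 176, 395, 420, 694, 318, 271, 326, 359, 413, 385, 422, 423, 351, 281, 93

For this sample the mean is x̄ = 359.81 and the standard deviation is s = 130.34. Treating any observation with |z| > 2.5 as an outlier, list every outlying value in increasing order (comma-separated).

694

Cutoffs at x̄ ± 2.5s: 359.81 ± 2.5·130.34 = [33.96, 685.66].
694: z = 2.56, |z| > 2.5 → outlier.
Every other value lies within [33.96, 685.66].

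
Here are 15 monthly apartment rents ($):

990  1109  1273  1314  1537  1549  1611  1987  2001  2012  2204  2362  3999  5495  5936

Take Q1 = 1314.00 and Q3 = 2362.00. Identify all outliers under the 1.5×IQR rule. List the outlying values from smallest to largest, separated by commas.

IQR = Q3 − Q1 = 2362.00 − 1314.00 = 1048.00.
Lower fence = Q1 − 1.5·IQR = 1314.00 − 1572.00 = -258.00.
Upper fence = Q3 + 1.5·IQR = 2362.00 + 1572.00 = 3934.00.
3999 > 3934.00 → outlier.
5495 > 3934.00 → outlier.
5936 > 3934.00 → outlier.
All remaining values lie within [-258.00, 3934.00].

3999, 5495, 5936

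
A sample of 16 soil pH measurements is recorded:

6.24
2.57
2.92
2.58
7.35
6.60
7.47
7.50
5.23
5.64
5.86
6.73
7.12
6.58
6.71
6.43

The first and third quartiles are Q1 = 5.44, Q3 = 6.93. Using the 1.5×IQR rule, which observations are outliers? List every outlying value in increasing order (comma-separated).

IQR = Q3 − Q1 = 6.93 − 5.44 = 1.49.
Lower fence = Q1 − 1.5·IQR = 5.44 − 2.235 = 3.205.
Upper fence = Q3 + 1.5·IQR = 6.93 + 2.235 = 9.165.
2.57 < 3.205 → outlier.
2.58 < 3.205 → outlier.
2.92 < 3.205 → outlier.
All remaining values lie within [3.205, 9.165].

2.57, 2.58, 2.92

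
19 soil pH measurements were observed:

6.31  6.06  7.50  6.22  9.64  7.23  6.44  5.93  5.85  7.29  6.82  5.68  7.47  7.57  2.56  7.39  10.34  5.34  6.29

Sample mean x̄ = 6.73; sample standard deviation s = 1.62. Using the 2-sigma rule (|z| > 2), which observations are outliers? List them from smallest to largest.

2.56, 10.34

Cutoffs at x̄ ± 2s: 6.73 ± 2·1.62 = [3.49, 9.97].
2.56: z = -2.57, |z| > 2 → outlier.
10.34: z = 2.23, |z| > 2 → outlier.
Every other value lies within [3.49, 9.97].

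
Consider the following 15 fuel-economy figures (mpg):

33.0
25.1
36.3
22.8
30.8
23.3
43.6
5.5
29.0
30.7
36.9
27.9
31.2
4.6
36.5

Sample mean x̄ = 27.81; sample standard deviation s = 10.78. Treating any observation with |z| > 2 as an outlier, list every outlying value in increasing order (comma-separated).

4.6, 5.5

Cutoffs at x̄ ± 2s: 27.81 ± 2·10.78 = [6.25, 49.37].
4.6: z = -2.15, |z| > 2 → outlier.
5.5: z = -2.07, |z| > 2 → outlier.
Every other value lies within [6.25, 49.37].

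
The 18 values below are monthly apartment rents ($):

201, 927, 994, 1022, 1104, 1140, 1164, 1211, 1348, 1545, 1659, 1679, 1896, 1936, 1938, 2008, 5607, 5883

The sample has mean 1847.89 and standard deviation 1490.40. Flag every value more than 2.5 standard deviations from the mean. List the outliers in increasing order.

5607, 5883

Cutoffs at x̄ ± 2.5s: 1847.89 ± 2.5·1490.40 = [-1878.11, 5573.89].
5607: z = 2.52, |z| > 2.5 → outlier.
5883: z = 2.71, |z| > 2.5 → outlier.
Every other value lies within [-1878.11, 5573.89].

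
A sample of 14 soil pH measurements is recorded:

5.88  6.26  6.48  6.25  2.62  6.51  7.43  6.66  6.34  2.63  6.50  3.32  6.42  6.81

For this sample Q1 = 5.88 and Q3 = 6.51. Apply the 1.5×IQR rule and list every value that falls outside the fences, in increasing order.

IQR = Q3 − Q1 = 6.51 − 5.88 = 0.63.
Lower fence = Q1 − 1.5·IQR = 5.88 − 0.945 = 4.935.
Upper fence = Q3 + 1.5·IQR = 6.51 + 0.945 = 7.455.
2.62 < 4.935 → outlier.
2.63 < 4.935 → outlier.
3.32 < 4.935 → outlier.
All remaining values lie within [4.935, 7.455].

2.62, 2.63, 3.32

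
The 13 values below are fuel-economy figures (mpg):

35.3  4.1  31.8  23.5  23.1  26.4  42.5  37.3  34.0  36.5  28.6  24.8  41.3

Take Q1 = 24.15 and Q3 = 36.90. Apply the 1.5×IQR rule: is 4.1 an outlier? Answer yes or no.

yes

IQR = Q3 − Q1 = 36.90 − 24.15 = 12.75.
Lower fence = Q1 − 1.5·IQR = 24.15 − 19.125 = 5.025.
Upper fence = Q3 + 1.5·IQR = 36.90 + 19.125 = 56.025.
4.1 lies below the lower fence.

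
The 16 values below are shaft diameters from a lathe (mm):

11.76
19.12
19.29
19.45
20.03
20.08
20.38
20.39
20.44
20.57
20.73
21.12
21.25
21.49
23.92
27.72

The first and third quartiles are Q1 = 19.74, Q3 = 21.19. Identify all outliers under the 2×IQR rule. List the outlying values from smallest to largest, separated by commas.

11.76, 27.72

IQR = Q3 − Q1 = 21.19 − 19.74 = 1.45.
Lower fence = Q1 − 2·IQR = 19.74 − 2.90 = 16.84.
Upper fence = Q3 + 2·IQR = 21.19 + 2.90 = 24.09.
11.76 < 16.84 → outlier.
27.72 > 24.09 → outlier.
All remaining values lie within [16.84, 24.09].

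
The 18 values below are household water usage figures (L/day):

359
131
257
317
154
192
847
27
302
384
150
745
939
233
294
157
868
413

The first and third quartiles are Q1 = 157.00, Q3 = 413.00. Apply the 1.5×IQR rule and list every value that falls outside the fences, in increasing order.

847, 868, 939

IQR = Q3 − Q1 = 413.00 − 157.00 = 256.00.
Lower fence = Q1 − 1.5·IQR = 157.00 − 384.00 = -227.00.
Upper fence = Q3 + 1.5·IQR = 413.00 + 384.00 = 797.00.
847 > 797.00 → outlier.
868 > 797.00 → outlier.
939 > 797.00 → outlier.
All remaining values lie within [-227.00, 797.00].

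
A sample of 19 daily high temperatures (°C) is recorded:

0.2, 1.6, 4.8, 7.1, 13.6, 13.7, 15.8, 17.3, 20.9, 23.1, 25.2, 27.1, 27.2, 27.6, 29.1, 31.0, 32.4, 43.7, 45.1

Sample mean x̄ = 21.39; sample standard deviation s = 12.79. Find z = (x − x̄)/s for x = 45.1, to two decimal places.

1.85

z = (45.1 − 21.39) / 12.79 = 1.85.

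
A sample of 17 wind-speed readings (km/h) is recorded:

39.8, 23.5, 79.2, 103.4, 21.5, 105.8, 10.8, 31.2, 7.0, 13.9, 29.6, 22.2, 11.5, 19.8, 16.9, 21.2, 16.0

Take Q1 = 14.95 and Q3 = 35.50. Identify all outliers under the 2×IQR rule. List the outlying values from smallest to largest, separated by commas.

79.2, 103.4, 105.8

IQR = Q3 − Q1 = 35.50 − 14.95 = 20.55.
Lower fence = Q1 − 2·IQR = 14.95 − 41.10 = -26.15.
Upper fence = Q3 + 2·IQR = 35.50 + 41.10 = 76.60.
79.2 > 76.60 → outlier.
103.4 > 76.60 → outlier.
105.8 > 76.60 → outlier.
All remaining values lie within [-26.15, 76.60].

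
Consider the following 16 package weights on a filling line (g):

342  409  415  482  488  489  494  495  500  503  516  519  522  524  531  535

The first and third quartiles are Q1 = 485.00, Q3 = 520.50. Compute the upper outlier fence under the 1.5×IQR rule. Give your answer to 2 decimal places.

573.75

IQR = Q3 − Q1 = 520.50 − 485.00 = 35.50.
Lower fence = Q1 − 1.5·IQR = 485.00 − 53.25 = 431.75.
Upper fence = Q3 + 1.5·IQR = 520.50 + 53.25 = 573.75.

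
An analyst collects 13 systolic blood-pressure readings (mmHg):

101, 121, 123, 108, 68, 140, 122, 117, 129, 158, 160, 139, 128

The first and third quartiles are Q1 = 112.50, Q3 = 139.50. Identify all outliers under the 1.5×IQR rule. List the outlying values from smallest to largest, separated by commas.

IQR = Q3 − Q1 = 139.50 − 112.50 = 27.00.
Lower fence = Q1 − 1.5·IQR = 112.50 − 40.50 = 72.00.
Upper fence = Q3 + 1.5·IQR = 139.50 + 40.50 = 180.00.
68 < 72.00 → outlier.
All remaining values lie within [72.00, 180.00].

68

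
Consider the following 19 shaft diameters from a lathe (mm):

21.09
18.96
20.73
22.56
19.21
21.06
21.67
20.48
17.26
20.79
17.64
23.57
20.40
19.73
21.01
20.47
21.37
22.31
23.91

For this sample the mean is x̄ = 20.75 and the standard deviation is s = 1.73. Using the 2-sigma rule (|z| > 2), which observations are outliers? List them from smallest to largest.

17.26

Cutoffs at x̄ ± 2s: 20.75 ± 2·1.73 = [17.29, 24.21].
17.26: z = -2.02, |z| > 2 → outlier.
Every other value lies within [17.29, 24.21].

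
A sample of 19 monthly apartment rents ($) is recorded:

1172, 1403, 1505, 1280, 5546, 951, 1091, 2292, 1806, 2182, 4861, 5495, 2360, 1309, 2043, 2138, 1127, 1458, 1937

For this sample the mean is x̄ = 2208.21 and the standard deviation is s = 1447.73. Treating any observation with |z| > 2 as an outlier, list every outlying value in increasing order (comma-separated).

5495, 5546

Cutoffs at x̄ ± 2s: 2208.21 ± 2·1447.73 = [-687.25, 5103.67].
5495: z = 2.27, |z| > 2 → outlier.
5546: z = 2.31, |z| > 2 → outlier.
Every other value lies within [-687.25, 5103.67].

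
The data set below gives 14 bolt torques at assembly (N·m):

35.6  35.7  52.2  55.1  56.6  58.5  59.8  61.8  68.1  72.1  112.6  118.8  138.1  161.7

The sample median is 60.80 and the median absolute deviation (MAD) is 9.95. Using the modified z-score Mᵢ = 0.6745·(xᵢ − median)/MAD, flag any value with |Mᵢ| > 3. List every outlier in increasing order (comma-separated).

112.6, 118.8, 138.1, 161.7

|Mᵢ| > 3 ⇔ |xᵢ − 60.80| > 3·9.95/0.6745 = 44.26.
So outliers lie outside [16.54, 105.06].
112.6: M = 3.51 → outlier.
118.8: M = 3.93 → outlier.
138.1: M = 5.24 → outlier.
161.7: M = 6.84 → outlier.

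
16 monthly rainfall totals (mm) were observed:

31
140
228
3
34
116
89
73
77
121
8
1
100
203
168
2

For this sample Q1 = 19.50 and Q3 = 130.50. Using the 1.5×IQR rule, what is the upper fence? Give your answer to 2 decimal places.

IQR = Q3 − Q1 = 130.50 − 19.50 = 111.00.
Lower fence = Q1 − 1.5·IQR = 19.50 − 166.50 = -147.00.
Upper fence = Q3 + 1.5·IQR = 130.50 + 166.50 = 297.00.

297.00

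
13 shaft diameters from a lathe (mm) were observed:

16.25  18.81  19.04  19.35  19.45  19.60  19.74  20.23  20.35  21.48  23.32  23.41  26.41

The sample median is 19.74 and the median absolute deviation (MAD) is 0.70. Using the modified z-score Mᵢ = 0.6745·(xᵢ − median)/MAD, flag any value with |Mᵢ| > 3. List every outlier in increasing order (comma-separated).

|Mᵢ| > 3 ⇔ |xᵢ − 19.74| > 3·0.70/0.6745 = 3.11.
So outliers lie outside [16.63, 22.85].
16.25: M = -3.36 → outlier.
23.32: M = 3.45 → outlier.
23.41: M = 3.54 → outlier.
26.41: M = 6.43 → outlier.

16.25, 23.32, 23.41, 26.41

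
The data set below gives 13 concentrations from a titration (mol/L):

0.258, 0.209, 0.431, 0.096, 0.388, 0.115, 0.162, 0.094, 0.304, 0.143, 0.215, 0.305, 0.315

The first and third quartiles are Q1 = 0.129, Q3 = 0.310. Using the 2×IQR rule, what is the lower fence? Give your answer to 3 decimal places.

-0.233

IQR = Q3 − Q1 = 0.310 − 0.129 = 0.181.
Lower fence = Q1 − 2·IQR = 0.129 − 0.362 = -0.233.
Upper fence = Q3 + 2·IQR = 0.310 + 0.362 = 0.672.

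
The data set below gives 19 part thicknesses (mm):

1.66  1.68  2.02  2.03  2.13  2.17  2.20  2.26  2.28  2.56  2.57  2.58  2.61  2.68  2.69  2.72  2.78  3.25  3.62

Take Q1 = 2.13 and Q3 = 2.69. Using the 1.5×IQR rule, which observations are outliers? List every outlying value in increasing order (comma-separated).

3.62

IQR = Q3 − Q1 = 2.69 − 2.13 = 0.56.
Lower fence = Q1 − 1.5·IQR = 2.13 − 0.84 = 1.29.
Upper fence = Q3 + 1.5·IQR = 2.69 + 0.84 = 3.53.
3.62 > 3.53 → outlier.
All remaining values lie within [1.29, 3.53].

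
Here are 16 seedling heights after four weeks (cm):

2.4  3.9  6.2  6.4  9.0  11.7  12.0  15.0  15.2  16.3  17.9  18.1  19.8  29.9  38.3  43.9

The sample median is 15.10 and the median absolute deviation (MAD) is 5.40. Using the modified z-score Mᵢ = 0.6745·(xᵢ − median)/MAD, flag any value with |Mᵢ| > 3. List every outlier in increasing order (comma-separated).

|Mᵢ| > 3 ⇔ |xᵢ − 15.10| > 3·5.40/0.6745 = 24.02.
So outliers lie outside [-8.92, 39.12].
43.9: M = 3.60 → outlier.

43.9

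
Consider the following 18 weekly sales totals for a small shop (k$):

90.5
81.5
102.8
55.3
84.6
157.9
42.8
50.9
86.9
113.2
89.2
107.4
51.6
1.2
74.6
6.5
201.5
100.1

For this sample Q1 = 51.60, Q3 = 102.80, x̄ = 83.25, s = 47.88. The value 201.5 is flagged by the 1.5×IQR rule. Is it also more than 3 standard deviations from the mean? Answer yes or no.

z = (201.5 − 83.25) / 47.88 = 2.47.
|z| = 2.47 ≤ 3.

no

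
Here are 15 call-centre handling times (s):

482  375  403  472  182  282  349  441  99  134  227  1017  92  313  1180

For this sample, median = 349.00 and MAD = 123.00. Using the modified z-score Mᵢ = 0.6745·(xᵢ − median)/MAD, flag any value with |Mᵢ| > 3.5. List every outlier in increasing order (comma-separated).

1017, 1180

|Mᵢ| > 3.5 ⇔ |xᵢ − 349.00| > 3.5·123.00/0.6745 = 638.25.
So outliers lie outside [-289.25, 987.25].
1017: M = 3.66 → outlier.
1180: M = 4.56 → outlier.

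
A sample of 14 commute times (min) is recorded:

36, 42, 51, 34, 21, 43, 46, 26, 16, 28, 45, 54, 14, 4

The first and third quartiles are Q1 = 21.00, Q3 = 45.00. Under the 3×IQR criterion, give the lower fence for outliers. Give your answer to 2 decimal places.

IQR = Q3 − Q1 = 45.00 − 21.00 = 24.00.
Lower fence = Q1 − 3·IQR = 21.00 − 72.00 = -51.00.
Upper fence = Q3 + 3·IQR = 45.00 + 72.00 = 117.00.

-51.00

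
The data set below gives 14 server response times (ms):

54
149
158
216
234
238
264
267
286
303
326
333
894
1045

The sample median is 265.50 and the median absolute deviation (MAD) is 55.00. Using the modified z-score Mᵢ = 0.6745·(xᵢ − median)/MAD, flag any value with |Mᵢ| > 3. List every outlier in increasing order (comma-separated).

894, 1045

|Mᵢ| > 3 ⇔ |xᵢ − 265.50| > 3·55.00/0.6745 = 244.63.
So outliers lie outside [20.87, 510.13].
894: M = 7.71 → outlier.
1045: M = 9.56 → outlier.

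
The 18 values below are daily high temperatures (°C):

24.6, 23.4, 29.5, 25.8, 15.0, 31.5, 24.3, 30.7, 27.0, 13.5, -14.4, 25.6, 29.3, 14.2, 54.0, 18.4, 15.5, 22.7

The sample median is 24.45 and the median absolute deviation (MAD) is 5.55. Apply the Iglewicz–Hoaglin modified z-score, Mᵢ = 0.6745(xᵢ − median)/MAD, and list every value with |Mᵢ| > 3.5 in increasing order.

-14.4, 54.0

|Mᵢ| > 3.5 ⇔ |xᵢ − 24.45| > 3.5·5.55/0.6745 = 28.80.
So outliers lie outside [-4.35, 53.25].
-14.4: M = -4.72 → outlier.
54.0: M = 3.59 → outlier.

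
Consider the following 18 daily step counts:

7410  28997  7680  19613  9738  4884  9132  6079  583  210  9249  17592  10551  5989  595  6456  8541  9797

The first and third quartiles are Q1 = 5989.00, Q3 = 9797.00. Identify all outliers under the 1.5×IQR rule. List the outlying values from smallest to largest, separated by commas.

210, 17592, 19613, 28997

IQR = Q3 − Q1 = 9797.00 − 5989.00 = 3808.00.
Lower fence = Q1 − 1.5·IQR = 5989.00 − 5712.00 = 277.00.
Upper fence = Q3 + 1.5·IQR = 9797.00 + 5712.00 = 15509.00.
210 < 277.00 → outlier.
17592 > 15509.00 → outlier.
19613 > 15509.00 → outlier.
28997 > 15509.00 → outlier.
All remaining values lie within [277.00, 15509.00].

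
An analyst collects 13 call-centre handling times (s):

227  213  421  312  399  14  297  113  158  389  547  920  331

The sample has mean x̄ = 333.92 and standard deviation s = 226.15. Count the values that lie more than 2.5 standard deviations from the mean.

Cutoffs: x̄ ± 2.5s = [-231.455, 899.295].
Outside the cutoffs: 920.

1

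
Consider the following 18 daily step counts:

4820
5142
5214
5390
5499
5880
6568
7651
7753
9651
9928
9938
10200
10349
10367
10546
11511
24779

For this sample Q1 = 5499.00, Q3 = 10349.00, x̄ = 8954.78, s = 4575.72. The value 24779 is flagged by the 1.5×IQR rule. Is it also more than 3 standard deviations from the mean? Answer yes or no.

z = (24779 − 8954.78) / 4575.72 = 3.46.
|z| = 3.46 > 3.

yes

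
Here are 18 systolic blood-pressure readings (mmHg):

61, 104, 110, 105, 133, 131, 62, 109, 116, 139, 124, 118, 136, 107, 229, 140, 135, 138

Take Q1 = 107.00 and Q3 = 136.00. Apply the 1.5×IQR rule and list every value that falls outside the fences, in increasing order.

IQR = Q3 − Q1 = 136.00 − 107.00 = 29.00.
Lower fence = Q1 − 1.5·IQR = 107.00 − 43.50 = 63.50.
Upper fence = Q3 + 1.5·IQR = 136.00 + 43.50 = 179.50.
61 < 63.50 → outlier.
62 < 63.50 → outlier.
229 > 179.50 → outlier.
All remaining values lie within [63.50, 179.50].

61, 62, 229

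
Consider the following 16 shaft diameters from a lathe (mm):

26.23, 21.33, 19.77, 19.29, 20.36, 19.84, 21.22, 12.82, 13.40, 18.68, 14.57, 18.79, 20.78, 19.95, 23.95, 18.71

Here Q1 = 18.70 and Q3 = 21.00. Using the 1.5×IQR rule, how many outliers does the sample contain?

IQR = 2.30; fences at 18.70 − 3.45 = 15.25 and 21.00 + 3.45 = 24.45.
Outside the cutoffs: 12.82, 13.40, 14.57, 26.23.

4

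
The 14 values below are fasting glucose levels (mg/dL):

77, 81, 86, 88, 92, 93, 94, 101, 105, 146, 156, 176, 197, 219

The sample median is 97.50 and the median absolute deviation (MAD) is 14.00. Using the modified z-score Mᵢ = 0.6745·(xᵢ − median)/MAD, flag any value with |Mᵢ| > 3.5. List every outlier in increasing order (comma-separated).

|Mᵢ| > 3.5 ⇔ |xᵢ − 97.50| > 3.5·14.00/0.6745 = 72.65.
So outliers lie outside [24.85, 170.15].
176: M = 3.78 → outlier.
197: M = 4.79 → outlier.
219: M = 5.85 → outlier.

176, 197, 219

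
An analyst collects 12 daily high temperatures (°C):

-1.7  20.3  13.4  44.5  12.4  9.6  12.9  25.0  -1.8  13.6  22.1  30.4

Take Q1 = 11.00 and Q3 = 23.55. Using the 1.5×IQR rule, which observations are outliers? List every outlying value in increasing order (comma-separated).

44.5

IQR = Q3 − Q1 = 23.55 − 11.00 = 12.55.
Lower fence = Q1 − 1.5·IQR = 11.00 − 18.825 = -7.825.
Upper fence = Q3 + 1.5·IQR = 23.55 + 18.825 = 42.375.
44.5 > 42.375 → outlier.
All remaining values lie within [-7.825, 42.375].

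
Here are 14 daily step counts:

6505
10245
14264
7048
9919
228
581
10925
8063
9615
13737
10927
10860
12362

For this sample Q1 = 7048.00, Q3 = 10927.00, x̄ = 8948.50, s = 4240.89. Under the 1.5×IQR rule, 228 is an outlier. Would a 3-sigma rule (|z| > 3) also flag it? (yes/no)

z = (228 − 8948.50) / 4240.89 = -2.06.
|z| = 2.06 ≤ 3.

no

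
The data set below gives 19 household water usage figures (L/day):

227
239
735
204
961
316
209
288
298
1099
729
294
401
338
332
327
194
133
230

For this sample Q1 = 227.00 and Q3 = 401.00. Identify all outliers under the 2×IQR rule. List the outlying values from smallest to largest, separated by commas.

IQR = Q3 − Q1 = 401.00 − 227.00 = 174.00.
Lower fence = Q1 − 2·IQR = 227.00 − 348.00 = -121.00.
Upper fence = Q3 + 2·IQR = 401.00 + 348.00 = 749.00.
961 > 749.00 → outlier.
1099 > 749.00 → outlier.
All remaining values lie within [-121.00, 749.00].

961, 1099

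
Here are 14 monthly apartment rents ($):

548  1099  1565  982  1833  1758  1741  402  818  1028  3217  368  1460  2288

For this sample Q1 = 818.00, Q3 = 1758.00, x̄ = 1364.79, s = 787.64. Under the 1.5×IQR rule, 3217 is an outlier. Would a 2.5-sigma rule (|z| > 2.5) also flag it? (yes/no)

no

z = (3217 − 1364.79) / 787.64 = 2.35.
|z| = 2.35 ≤ 2.5.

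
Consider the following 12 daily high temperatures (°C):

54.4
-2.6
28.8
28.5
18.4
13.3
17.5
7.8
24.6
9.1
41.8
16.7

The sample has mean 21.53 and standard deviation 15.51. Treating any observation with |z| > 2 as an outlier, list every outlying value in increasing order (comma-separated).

54.4

Cutoffs at x̄ ± 2s: 21.53 ± 2·15.51 = [-9.49, 52.55].
54.4: z = 2.12, |z| > 2 → outlier.
Every other value lies within [-9.49, 52.55].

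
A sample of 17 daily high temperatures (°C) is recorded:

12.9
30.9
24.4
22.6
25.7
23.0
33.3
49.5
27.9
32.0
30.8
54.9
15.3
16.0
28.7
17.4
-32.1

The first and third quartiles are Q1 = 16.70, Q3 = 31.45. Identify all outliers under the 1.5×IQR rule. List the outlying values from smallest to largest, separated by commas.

IQR = Q3 − Q1 = 31.45 − 16.70 = 14.75.
Lower fence = Q1 − 1.5·IQR = 16.70 − 22.125 = -5.425.
Upper fence = Q3 + 1.5·IQR = 31.45 + 22.125 = 53.575.
-32.1 < -5.425 → outlier.
54.9 > 53.575 → outlier.
All remaining values lie within [-5.425, 53.575].

-32.1, 54.9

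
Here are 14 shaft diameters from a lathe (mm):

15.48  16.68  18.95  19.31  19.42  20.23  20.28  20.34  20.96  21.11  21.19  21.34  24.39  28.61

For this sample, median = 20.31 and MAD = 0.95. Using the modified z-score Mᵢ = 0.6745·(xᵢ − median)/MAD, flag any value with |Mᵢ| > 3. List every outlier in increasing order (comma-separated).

15.48, 28.61

|Mᵢ| > 3 ⇔ |xᵢ − 20.31| > 3·0.95/0.6745 = 4.23.
So outliers lie outside [16.08, 24.54].
15.48: M = -3.43 → outlier.
28.61: M = 5.89 → outlier.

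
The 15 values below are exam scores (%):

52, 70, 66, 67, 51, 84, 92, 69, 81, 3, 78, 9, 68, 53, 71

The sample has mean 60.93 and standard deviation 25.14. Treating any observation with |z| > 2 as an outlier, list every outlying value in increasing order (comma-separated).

Cutoffs at x̄ ± 2s: 60.93 ± 2·25.14 = [10.65, 111.21].
3: z = -2.30, |z| > 2 → outlier.
9: z = -2.07, |z| > 2 → outlier.
Every other value lies within [10.65, 111.21].

3, 9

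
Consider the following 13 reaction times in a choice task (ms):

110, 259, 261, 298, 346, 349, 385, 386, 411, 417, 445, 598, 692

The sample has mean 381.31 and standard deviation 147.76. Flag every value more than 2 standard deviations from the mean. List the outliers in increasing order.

692

Cutoffs at x̄ ± 2s: 381.31 ± 2·147.76 = [85.79, 676.83].
692: z = 2.10, |z| > 2 → outlier.
Every other value lies within [85.79, 676.83].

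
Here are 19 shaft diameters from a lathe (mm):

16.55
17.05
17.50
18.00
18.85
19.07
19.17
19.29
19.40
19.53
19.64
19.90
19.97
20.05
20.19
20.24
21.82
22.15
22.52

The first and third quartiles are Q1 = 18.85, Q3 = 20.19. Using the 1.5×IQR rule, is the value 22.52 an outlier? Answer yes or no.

yes

IQR = Q3 − Q1 = 20.19 − 18.85 = 1.34.
Lower fence = Q1 − 1.5·IQR = 18.85 − 2.01 = 16.84.
Upper fence = Q3 + 1.5·IQR = 20.19 + 2.01 = 22.20.
22.52 lies above the upper fence.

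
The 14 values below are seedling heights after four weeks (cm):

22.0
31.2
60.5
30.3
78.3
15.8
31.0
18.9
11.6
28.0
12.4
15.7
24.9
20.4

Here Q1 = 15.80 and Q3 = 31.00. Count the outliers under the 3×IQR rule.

IQR = 15.20; fences at 15.80 − 45.60 = -29.80 and 31.00 + 45.60 = 76.60.
Outside the cutoffs: 78.3.

1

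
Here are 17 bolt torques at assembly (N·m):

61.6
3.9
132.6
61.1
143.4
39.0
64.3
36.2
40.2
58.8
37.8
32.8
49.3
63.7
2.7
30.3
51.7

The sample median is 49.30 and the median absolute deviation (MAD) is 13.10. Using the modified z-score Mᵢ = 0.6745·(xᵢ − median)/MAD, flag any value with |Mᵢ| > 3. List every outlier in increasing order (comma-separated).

|Mᵢ| > 3 ⇔ |xᵢ − 49.30| > 3·13.10/0.6745 = 58.27.
So outliers lie outside [-8.97, 107.57].
132.6: M = 4.29 → outlier.
143.4: M = 4.85 → outlier.

132.6, 143.4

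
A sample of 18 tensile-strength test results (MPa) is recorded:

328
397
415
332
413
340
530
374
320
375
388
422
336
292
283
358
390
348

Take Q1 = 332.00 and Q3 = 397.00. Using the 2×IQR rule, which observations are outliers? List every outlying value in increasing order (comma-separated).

IQR = Q3 − Q1 = 397.00 − 332.00 = 65.00.
Lower fence = Q1 − 2·IQR = 332.00 − 130.00 = 202.00.
Upper fence = Q3 + 2·IQR = 397.00 + 130.00 = 527.00.
530 > 527.00 → outlier.
All remaining values lie within [202.00, 527.00].

530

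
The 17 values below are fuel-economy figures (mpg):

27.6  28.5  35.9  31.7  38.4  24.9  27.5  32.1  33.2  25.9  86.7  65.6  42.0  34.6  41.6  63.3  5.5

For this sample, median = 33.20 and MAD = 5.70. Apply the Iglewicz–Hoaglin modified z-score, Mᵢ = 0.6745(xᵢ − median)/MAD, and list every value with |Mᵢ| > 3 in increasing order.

5.5, 63.3, 65.6, 86.7

|Mᵢ| > 3 ⇔ |xᵢ − 33.20| > 3·5.70/0.6745 = 25.35.
So outliers lie outside [7.85, 58.55].
5.5: M = -3.28 → outlier.
63.3: M = 3.56 → outlier.
65.6: M = 3.83 → outlier.
86.7: M = 6.33 → outlier.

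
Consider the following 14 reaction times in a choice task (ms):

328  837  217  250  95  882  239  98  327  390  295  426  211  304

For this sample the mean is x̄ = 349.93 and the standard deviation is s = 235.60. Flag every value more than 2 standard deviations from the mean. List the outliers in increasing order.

Cutoffs at x̄ ± 2s: 349.93 ± 2·235.60 = [-121.27, 821.13].
837: z = 2.07, |z| > 2 → outlier.
882: z = 2.26, |z| > 2 → outlier.
Every other value lies within [-121.27, 821.13].

837, 882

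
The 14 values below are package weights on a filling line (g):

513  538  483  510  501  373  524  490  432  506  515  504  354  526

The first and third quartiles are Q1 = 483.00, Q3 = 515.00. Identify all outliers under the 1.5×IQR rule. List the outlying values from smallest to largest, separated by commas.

354, 373, 432

IQR = Q3 − Q1 = 515.00 − 483.00 = 32.00.
Lower fence = Q1 − 1.5·IQR = 483.00 − 48.00 = 435.00.
Upper fence = Q3 + 1.5·IQR = 515.00 + 48.00 = 563.00.
354 < 435.00 → outlier.
373 < 435.00 → outlier.
432 < 435.00 → outlier.
All remaining values lie within [435.00, 563.00].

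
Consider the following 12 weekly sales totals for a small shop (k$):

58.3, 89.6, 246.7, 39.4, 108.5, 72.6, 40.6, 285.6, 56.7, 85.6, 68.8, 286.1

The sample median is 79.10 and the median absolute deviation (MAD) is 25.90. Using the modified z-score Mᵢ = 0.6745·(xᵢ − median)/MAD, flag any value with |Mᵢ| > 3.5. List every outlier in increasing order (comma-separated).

|Mᵢ| > 3.5 ⇔ |xᵢ − 79.10| > 3.5·25.90/0.6745 = 134.40.
So outliers lie outside [-55.30, 213.50].
246.7: M = 4.36 → outlier.
285.6: M = 5.38 → outlier.
286.1: M = 5.39 → outlier.

246.7, 285.6, 286.1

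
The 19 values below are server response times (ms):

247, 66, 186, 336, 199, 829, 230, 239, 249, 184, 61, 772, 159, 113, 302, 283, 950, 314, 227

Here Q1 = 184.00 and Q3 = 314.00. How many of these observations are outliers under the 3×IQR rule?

3

IQR = 130.00; fences at 184.00 − 390.00 = -206.00 and 314.00 + 390.00 = 704.00.
Outside the cutoffs: 772, 829, 950.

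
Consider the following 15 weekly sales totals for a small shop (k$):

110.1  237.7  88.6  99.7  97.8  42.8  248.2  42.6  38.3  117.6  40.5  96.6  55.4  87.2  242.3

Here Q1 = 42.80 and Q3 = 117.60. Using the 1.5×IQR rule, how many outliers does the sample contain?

IQR = 74.80; fences at 42.80 − 112.20 = -69.40 and 117.60 + 112.20 = 229.80.
Outside the cutoffs: 237.7, 242.3, 248.2.

3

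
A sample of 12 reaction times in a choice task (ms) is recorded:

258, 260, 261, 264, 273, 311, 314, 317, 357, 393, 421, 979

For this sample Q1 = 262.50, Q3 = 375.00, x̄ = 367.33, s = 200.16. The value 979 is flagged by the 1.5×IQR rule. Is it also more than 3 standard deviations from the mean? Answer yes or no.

yes

z = (979 − 367.33) / 200.16 = 3.06.
|z| = 3.06 > 3.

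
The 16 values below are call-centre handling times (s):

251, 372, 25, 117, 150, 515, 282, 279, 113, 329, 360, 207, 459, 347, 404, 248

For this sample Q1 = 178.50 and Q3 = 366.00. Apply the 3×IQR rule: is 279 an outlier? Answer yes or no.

no

IQR = Q3 − Q1 = 366.00 − 178.50 = 187.50.
Lower fence = Q1 − 3·IQR = 178.50 − 562.50 = -384.00.
Upper fence = Q3 + 3·IQR = 366.00 + 562.50 = 928.50.
279 lies within [-384.00, 928.50].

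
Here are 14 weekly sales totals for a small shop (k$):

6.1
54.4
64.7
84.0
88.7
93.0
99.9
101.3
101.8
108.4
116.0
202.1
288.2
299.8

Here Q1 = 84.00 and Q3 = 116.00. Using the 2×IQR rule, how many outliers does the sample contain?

IQR = 32.00; fences at 84.00 − 64.00 = 20.00 and 116.00 + 64.00 = 180.00.
Outside the cutoffs: 6.1, 202.1, 288.2, 299.8.

4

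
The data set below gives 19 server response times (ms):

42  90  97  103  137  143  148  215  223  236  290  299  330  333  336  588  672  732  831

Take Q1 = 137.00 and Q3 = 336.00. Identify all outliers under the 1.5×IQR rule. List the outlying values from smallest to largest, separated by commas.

IQR = Q3 − Q1 = 336.00 − 137.00 = 199.00.
Lower fence = Q1 − 1.5·IQR = 137.00 − 298.50 = -161.50.
Upper fence = Q3 + 1.5·IQR = 336.00 + 298.50 = 634.50.
672 > 634.50 → outlier.
732 > 634.50 → outlier.
831 > 634.50 → outlier.
All remaining values lie within [-161.50, 634.50].

672, 732, 831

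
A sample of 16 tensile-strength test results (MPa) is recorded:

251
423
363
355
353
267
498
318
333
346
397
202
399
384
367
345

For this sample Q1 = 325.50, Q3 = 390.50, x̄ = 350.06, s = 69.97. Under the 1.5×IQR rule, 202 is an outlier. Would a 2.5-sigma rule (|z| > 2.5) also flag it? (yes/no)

z = (202 − 350.06) / 69.97 = -2.12.
|z| = 2.12 ≤ 2.5.

no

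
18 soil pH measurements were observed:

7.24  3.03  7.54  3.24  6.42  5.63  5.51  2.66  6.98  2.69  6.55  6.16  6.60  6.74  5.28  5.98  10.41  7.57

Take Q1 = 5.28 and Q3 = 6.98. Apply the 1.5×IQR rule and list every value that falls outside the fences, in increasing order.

IQR = Q3 − Q1 = 6.98 − 5.28 = 1.70.
Lower fence = Q1 − 1.5·IQR = 5.28 − 2.55 = 2.73.
Upper fence = Q3 + 1.5·IQR = 6.98 + 2.55 = 9.53.
2.66 < 2.73 → outlier.
2.69 < 2.73 → outlier.
10.41 > 9.53 → outlier.
All remaining values lie within [2.73, 9.53].

2.66, 2.69, 10.41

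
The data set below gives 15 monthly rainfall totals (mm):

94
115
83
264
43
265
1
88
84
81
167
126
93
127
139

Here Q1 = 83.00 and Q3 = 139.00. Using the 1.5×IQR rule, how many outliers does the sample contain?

IQR = 56.00; fences at 83.00 − 84.00 = -1.00 and 139.00 + 84.00 = 223.00.
Outside the cutoffs: 264, 265.

2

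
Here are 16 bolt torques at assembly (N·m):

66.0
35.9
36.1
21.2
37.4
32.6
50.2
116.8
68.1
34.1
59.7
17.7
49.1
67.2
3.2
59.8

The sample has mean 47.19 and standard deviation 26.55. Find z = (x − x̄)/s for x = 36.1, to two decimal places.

z = (36.1 − 47.19) / 26.55 = -0.42.

-0.42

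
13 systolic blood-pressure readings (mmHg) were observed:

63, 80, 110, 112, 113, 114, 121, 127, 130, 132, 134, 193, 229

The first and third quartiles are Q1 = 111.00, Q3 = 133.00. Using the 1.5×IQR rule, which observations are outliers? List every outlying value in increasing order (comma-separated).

63, 193, 229

IQR = Q3 − Q1 = 133.00 − 111.00 = 22.00.
Lower fence = Q1 − 1.5·IQR = 111.00 − 33.00 = 78.00.
Upper fence = Q3 + 1.5·IQR = 133.00 + 33.00 = 166.00.
63 < 78.00 → outlier.
193 > 166.00 → outlier.
229 > 166.00 → outlier.
All remaining values lie within [78.00, 166.00].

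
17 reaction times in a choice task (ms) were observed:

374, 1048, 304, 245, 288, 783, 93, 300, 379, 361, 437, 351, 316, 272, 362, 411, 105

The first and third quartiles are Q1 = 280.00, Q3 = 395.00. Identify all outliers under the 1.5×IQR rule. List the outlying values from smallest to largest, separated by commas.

93, 105, 783, 1048

IQR = Q3 − Q1 = 395.00 − 280.00 = 115.00.
Lower fence = Q1 − 1.5·IQR = 280.00 − 172.50 = 107.50.
Upper fence = Q3 + 1.5·IQR = 395.00 + 172.50 = 567.50.
93 < 107.50 → outlier.
105 < 107.50 → outlier.
783 > 567.50 → outlier.
1048 > 567.50 → outlier.
All remaining values lie within [107.50, 567.50].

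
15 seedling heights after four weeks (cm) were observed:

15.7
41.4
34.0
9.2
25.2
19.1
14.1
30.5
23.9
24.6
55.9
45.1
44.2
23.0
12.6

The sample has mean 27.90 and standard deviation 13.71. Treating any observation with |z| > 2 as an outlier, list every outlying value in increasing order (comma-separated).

Cutoffs at x̄ ± 2s: 27.90 ± 2·13.71 = [0.48, 55.32].
55.9: z = 2.04, |z| > 2 → outlier.
Every other value lies within [0.48, 55.32].

55.9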